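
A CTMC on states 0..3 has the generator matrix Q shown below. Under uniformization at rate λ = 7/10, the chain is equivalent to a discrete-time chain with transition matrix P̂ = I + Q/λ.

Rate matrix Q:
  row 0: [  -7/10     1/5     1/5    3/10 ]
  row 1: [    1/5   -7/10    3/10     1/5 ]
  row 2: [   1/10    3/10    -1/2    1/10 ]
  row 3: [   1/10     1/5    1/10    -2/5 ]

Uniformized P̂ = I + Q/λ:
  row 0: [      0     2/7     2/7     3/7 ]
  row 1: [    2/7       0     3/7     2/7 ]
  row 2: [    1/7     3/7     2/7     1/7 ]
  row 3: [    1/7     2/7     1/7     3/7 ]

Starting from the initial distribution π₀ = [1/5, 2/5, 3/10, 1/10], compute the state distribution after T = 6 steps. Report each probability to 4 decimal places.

t=0: π = [0.2000, 0.4000, 0.3000, 0.1000]
t=1: π = [0.1714, 0.2143, 0.3286, 0.2857]
t=2: π = [0.1490, 0.2714, 0.2755, 0.3041]
t=3: π = [0.1603, 0.2475, 0.2810, 0.3111]
t=4: π = [0.1553, 0.2551, 0.2766, 0.3129]
t=5: π = [0.1571, 0.2523, 0.2775, 0.3131]
t=6: π = [0.1565, 0.2533, 0.2770, 0.3132]

π = [0.1565, 0.2533, 0.2770, 0.3132]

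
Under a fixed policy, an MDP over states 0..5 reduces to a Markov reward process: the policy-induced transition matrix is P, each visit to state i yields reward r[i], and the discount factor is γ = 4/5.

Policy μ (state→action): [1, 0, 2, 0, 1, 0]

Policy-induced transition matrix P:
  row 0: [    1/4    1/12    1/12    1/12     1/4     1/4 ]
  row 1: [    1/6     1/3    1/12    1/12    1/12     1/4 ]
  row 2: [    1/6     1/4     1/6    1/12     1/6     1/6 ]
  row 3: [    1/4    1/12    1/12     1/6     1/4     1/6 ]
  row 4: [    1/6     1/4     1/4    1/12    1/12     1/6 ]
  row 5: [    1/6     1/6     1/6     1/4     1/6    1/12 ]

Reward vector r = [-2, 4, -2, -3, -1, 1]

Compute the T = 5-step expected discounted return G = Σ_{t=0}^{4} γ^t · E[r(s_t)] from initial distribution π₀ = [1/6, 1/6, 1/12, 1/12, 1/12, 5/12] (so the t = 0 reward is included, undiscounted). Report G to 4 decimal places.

t=0: π = [0.1667, 0.1667, 0.0833, 0.0833, 0.0833, 0.4167], E[r] = 0.2500, γ^t·E[r] = 0.250000, running G = 0.250000
t=1: π = [0.1875, 0.1875, 0.1389, 0.1597, 0.1667, 0.1597], E[r] = -0.3889, γ^t·E[r] = -0.311111, running G = -0.061111
t=2: π = [0.1956, 0.1944, 0.1360, 0.1233, 0.1661, 0.1846], E[r] = -0.2367, γ^t·E[r] = -0.151481, running G = -0.212593
t=3: π = [0.1932, 0.1977, 0.1377, 0.1244, 0.1632, 0.1838], E[r] = -0.2238, γ^t·E[r] = -0.114568, running G = -0.327160
t=4: π = [0.1931, 0.1982, 0.1373, 0.1243, 0.1631, 0.1839], E[r] = -0.2202, γ^t·E[r] = -0.090174, running G = -0.417335

G = -0.4173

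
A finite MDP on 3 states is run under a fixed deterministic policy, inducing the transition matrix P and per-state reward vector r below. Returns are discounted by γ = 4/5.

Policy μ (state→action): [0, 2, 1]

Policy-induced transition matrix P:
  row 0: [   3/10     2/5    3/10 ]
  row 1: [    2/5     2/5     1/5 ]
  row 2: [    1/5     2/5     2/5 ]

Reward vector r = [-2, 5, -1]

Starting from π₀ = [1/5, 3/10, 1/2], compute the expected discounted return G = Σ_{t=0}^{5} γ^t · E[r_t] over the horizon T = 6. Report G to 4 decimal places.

t=0: π = [0.2000, 0.3000, 0.5000], E[r] = 0.6000, γ^t·E[r] = 0.600000, running G = 0.600000
t=1: π = [0.2800, 0.4000, 0.3200], E[r] = 1.1200, γ^t·E[r] = 0.896000, running G = 1.496000
t=2: π = [0.3080, 0.4000, 0.2920], E[r] = 1.0920, γ^t·E[r] = 0.698880, running G = 2.194880
t=3: π = [0.3108, 0.4000, 0.2892], E[r] = 1.0892, γ^t·E[r] = 0.557670, running G = 2.752550
t=4: π = [0.3111, 0.4000, 0.2889], E[r] = 1.0889, γ^t·E[r] = 0.446022, running G = 3.198572
t=5: π = [0.3111, 0.4000, 0.2889], E[r] = 1.0889, γ^t·E[r] = 0.356808, running G = 3.555380

G = 3.5554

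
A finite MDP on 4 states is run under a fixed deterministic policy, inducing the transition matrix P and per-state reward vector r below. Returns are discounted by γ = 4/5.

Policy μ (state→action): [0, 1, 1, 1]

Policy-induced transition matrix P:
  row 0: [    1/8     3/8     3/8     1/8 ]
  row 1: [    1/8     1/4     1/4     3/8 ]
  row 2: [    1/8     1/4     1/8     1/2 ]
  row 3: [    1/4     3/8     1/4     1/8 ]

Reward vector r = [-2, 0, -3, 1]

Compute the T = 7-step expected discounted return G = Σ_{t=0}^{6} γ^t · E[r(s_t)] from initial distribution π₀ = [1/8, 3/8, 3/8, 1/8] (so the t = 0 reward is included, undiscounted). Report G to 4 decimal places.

t=0: π = [0.1250, 0.3750, 0.3750, 0.1250], E[r] = -1.2500, γ^t·E[r] = -1.250000, running G = -1.250000
t=1: π = [0.1406, 0.2813, 0.2188, 0.3594], E[r] = -0.5781, γ^t·E[r] = -0.462500, running G = -1.712500
t=2: π = [0.1699, 0.3125, 0.2402, 0.2773], E[r] = -0.7832, γ^t·E[r] = -0.501250, running G = -2.213750
t=3: π = [0.1597, 0.3059, 0.2412, 0.2932], E[r] = -0.7498, γ^t·E[r] = -0.383875, running G = -2.597625
t=4: π = [0.1617, 0.3066, 0.2398, 0.2919], E[r] = -0.7508, γ^t·E[r] = -0.307525, running G = -2.905150
t=5: π = [0.1615, 0.3067, 0.2402, 0.2916], E[r] = -0.7521, γ^t·E[r] = -0.246446, running G = -3.151596
t=6: π = [0.1614, 0.3066, 0.2402, 0.2918], E[r] = -0.7516, γ^t·E[r] = -0.197029, running G = -3.348626

G = -3.3486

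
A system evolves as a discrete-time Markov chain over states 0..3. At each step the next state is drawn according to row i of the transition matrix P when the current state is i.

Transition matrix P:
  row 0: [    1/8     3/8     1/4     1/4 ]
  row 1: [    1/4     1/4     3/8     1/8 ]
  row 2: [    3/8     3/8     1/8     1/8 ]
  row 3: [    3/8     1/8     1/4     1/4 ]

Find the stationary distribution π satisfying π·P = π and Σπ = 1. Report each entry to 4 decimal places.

π = [0.2707, 0.2930, 0.2548, 0.1815]

Balance equations π_j = Σ_i π_i·P[i][j]:
  π_0 = 1/8·π_0 + 1/4·π_1 + 3/8·π_2 + 3/8·π_3
  π_1 = 3/8·π_0 + 1/4·π_1 + 3/8·π_2 + 1/8·π_3
  π_2 = 1/4·π_0 + 3/8·π_1 + 1/8·π_2 + 1/4·π_3
  normalize: π_0 + π_1 + π_2 + π_3 = 1
Solving the linear system gives exactly π = [85/314, 46/157, 40/157, 57/314].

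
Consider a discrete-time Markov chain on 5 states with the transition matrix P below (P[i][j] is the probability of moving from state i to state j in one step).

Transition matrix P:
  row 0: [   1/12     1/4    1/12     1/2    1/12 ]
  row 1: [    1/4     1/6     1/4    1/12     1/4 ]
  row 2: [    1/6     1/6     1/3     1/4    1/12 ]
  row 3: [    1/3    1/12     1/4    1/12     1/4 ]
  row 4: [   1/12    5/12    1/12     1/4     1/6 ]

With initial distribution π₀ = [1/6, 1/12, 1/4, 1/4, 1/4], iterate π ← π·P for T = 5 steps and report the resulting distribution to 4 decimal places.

π = [0.1910, 0.2065, 0.2069, 0.2265, 0.1691]

t=0: π = [0.1667, 0.0833, 0.2500, 0.2500, 0.2500]
t=1: π = [0.1806, 0.2222, 0.2014, 0.2361, 0.1597]
t=2: π = [0.1962, 0.2020, 0.2101, 0.2188, 0.1730]
t=3: π = [0.1892, 0.2080, 0.2060, 0.2289, 0.1679]
t=4: π = [0.1924, 0.2053, 0.2077, 0.2245, 0.1702]
t=5: π = [0.1910, 0.2065, 0.2069, 0.2265, 0.1691]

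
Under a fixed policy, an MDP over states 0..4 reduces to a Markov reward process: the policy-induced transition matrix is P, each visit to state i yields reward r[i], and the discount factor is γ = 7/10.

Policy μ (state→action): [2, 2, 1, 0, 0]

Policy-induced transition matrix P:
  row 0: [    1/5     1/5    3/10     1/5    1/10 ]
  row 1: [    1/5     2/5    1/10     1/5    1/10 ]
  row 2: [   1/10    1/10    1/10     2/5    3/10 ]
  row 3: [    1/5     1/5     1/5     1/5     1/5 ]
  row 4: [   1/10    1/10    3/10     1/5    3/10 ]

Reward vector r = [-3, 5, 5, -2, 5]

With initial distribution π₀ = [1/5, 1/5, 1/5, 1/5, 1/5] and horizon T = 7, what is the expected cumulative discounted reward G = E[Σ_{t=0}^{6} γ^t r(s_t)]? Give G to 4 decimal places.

G = 6.2046

t=0: π = [0.2000, 0.2000, 0.2000, 0.2000, 0.2000], E[r] = 2.0000, γ^t·E[r] = 2.000000, running G = 2.000000
t=1: π = [0.1600, 0.2000, 0.2000, 0.2400, 0.2000], E[r] = 2.0400, γ^t·E[r] = 1.428000, running G = 3.428000
t=2: π = [0.1600, 0.2000, 0.1960, 0.2400, 0.2040], E[r] = 2.0400, γ^t·E[r] = 0.999600, running G = 4.427600
t=3: π = [0.1600, 0.2000, 0.1968, 0.2392, 0.2040], E[r] = 2.0456, γ^t·E[r] = 0.701641, running G = 5.129241
t=4: π = [0.1599, 0.1999, 0.1967, 0.2394, 0.2041], E[r] = 2.0451, γ^t·E[r] = 0.491033, running G = 5.620274
t=5: π = [0.1599, 0.1999, 0.1967, 0.2393, 0.2041], E[r] = 2.0452, γ^t·E[r] = 0.343742, running G = 5.964016
t=6: π = [0.1599, 0.1999, 0.1967, 0.2393, 0.2041], E[r] = 2.0452, γ^t·E[r] = 0.240620, running G = 6.204636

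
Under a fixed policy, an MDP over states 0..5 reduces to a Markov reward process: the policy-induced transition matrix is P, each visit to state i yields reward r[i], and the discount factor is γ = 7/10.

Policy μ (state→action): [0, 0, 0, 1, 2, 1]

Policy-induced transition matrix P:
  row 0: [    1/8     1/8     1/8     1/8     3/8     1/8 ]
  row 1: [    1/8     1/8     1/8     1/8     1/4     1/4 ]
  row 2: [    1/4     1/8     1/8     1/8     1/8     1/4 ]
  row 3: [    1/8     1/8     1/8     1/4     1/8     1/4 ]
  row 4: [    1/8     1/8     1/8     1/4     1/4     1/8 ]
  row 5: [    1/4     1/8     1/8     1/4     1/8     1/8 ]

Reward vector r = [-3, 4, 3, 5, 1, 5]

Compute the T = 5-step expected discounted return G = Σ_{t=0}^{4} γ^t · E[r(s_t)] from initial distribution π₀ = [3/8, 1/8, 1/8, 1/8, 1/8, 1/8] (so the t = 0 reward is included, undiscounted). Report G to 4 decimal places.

G = 5.4575

t=0: π = [0.3750, 0.1250, 0.1250, 0.1250, 0.1250, 0.1250], E[r] = 1.1250, γ^t·E[r] = 1.125000, running G = 1.125000
t=1: π = [0.1563, 0.1250, 0.1250, 0.1719, 0.2500, 0.1719], E[r] = 2.3750, γ^t·E[r] = 1.662500, running G = 2.787500
t=2: π = [0.1621, 0.1250, 0.1250, 0.1992, 0.2109, 0.1777], E[r] = 2.4844, γ^t·E[r] = 1.217344, running G = 4.004844
t=3: π = [0.1628, 0.1250, 0.1250, 0.1985, 0.2075, 0.1812], E[r] = 2.4922, γ^t·E[r] = 0.854820, running G = 4.859664
t=4: π = [0.1633, 0.1250, 0.1250, 0.1984, 0.2073, 0.1811], E[r] = 2.4897, γ^t·E[r] = 0.597788, running G = 5.457452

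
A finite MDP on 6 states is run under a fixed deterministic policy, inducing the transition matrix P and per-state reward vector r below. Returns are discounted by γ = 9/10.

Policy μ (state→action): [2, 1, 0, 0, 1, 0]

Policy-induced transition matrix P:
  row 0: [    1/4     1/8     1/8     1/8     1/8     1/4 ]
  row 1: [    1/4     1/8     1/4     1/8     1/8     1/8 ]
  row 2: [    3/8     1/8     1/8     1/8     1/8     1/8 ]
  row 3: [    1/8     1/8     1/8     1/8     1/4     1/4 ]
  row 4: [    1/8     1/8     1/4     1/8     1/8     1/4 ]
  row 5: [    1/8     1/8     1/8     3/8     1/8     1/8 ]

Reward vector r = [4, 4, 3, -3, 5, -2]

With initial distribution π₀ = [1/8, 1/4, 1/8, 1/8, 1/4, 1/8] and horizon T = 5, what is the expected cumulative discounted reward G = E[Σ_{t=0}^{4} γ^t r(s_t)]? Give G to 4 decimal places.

G = 7.6701

t=0: π = [0.1250, 0.2500, 0.1250, 0.1250, 0.2500, 0.1250], E[r] = 2.5000, γ^t·E[r] = 2.500000, running G = 2.500000
t=1: π = [0.2031, 0.1250, 0.1875, 0.1563, 0.1406, 0.1875], E[r] = 1.7344, γ^t·E[r] = 1.560938, running G = 4.060938
t=2: π = [0.2129, 0.1250, 0.1582, 0.1719, 0.1445, 0.1875], E[r] = 1.6582, γ^t·E[r] = 1.343145, running G = 5.404082
t=3: π = [0.2068, 0.1250, 0.1587, 0.1719, 0.1465, 0.1912], E[r] = 1.6377, γ^t·E[r] = 1.193880, running G = 6.597962
t=4: π = [0.2061, 0.1250, 0.1589, 0.1728, 0.1465, 0.1906], E[r] = 1.6342, γ^t·E[r] = 1.072169, running G = 7.670131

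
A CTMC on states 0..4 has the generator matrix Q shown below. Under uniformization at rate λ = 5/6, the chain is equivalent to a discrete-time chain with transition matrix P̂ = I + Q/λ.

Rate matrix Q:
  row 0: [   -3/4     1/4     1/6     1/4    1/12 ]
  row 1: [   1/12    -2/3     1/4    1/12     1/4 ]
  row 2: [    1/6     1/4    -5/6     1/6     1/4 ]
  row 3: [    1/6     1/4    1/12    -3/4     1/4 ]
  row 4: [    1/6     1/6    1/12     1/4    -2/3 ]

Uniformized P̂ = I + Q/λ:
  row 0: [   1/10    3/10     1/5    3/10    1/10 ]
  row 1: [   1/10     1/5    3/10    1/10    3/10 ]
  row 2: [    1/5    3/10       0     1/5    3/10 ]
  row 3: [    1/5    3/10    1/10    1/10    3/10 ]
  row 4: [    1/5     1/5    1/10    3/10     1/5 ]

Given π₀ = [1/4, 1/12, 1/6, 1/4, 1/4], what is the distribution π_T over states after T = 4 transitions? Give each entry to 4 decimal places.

t=0: π = [0.2500, 0.0833, 0.1667, 0.2500, 0.2500]
t=1: π = [0.1667, 0.2667, 0.1250, 0.2167, 0.2250]
t=2: π = [0.1567, 0.2508, 0.1575, 0.1908, 0.2442]
t=3: π = [0.1593, 0.2505, 0.1501, 0.1959, 0.2443]
t=4: π = [0.1590, 0.2505, 0.1510, 0.1957, 0.2437]

π = [0.1590, 0.2505, 0.1510, 0.1957, 0.2437]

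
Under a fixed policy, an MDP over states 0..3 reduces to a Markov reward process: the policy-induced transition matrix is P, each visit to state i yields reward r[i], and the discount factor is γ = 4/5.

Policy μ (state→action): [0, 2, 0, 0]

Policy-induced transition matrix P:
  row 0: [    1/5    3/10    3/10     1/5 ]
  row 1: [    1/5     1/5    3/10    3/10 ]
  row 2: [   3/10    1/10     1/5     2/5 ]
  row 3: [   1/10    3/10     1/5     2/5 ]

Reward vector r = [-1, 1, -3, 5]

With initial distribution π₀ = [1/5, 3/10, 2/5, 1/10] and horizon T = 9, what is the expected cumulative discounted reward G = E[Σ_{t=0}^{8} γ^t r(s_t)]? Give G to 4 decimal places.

G = 2.6219

t=0: π = [0.2000, 0.3000, 0.4000, 0.1000], E[r] = -0.6000, γ^t·E[r] = -0.600000, running G = -0.600000
t=1: π = [0.2300, 0.1900, 0.2500, 0.3300], E[r] = 0.8600, γ^t·E[r] = 0.688000, running G = 0.088000
t=2: π = [0.1920, 0.2310, 0.2420, 0.3350], E[r] = 0.9880, γ^t·E[r] = 0.632320, running G = 0.720320
t=3: π = [0.1907, 0.2285, 0.2423, 0.3385], E[r] = 1.0034, γ^t·E[r] = 0.513741, running G = 1.234061
t=4: π = [0.1904, 0.2287, 0.2419, 0.3390], E[r] = 1.0076, γ^t·E[r] = 0.412713, running G = 1.646774
t=5: π = [0.1903, 0.2287, 0.2419, 0.3391], E[r] = 1.0080, γ^t·E[r] = 0.330305, running G = 1.977078
t=6: π = [0.1903, 0.2287, 0.2419, 0.3391], E[r] = 1.0081, γ^t·E[r] = 0.264263, running G = 2.241341
t=7: π = [0.1903, 0.2287, 0.2419, 0.3391], E[r] = 1.0081, γ^t·E[r] = 0.211413, running G = 2.452754
t=8: π = [0.1903, 0.2287, 0.2419, 0.3391], E[r] = 1.0081, γ^t·E[r] = 0.169131, running G = 2.621885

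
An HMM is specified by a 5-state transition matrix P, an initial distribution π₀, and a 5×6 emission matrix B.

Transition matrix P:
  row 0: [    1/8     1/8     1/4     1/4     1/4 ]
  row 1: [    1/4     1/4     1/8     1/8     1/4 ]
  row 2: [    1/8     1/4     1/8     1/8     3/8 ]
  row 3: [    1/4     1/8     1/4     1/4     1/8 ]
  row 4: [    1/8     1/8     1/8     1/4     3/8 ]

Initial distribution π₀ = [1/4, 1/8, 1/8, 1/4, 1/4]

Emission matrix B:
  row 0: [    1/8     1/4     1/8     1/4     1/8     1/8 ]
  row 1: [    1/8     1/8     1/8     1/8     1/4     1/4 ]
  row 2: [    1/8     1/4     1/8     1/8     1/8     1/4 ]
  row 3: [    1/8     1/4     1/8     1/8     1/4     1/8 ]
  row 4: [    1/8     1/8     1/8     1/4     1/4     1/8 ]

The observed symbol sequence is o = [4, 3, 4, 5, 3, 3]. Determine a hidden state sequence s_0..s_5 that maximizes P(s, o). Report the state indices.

t=0: δ = [3.125e-02, 3.125e-02, 1.562e-02, 6.250e-02, 6.250e-02]  (obs o_0=4)
t=1: δ = [3.906e-03, 9.766e-04, 1.953e-03, 1.953e-03, 5.859e-03]  ψ = [3, 1, 3, 3, 4]  (obs o_1=3)
t=2: δ = [9.155e-05, 1.831e-04, 1.221e-04, 3.662e-04, 5.493e-04]  ψ = [4, 4, 0, 4, 4]  (obs o_2=4)
t=3: δ = [1.144e-05, 1.717e-05, 2.289e-05, 1.717e-05, 2.575e-05]  ψ = [3, 4, 3, 4, 4]  (obs o_3=5)
t=4: δ = [1.073e-06, 7.153e-07, 5.364e-07, 8.047e-07, 2.414e-06]  ψ = [1, 2, 3, 4, 4]  (obs o_4=3)
t=5: δ = [7.544e-08, 3.772e-08, 3.772e-08, 7.544e-08, 2.263e-07]  ψ = [4, 4, 4, 4, 4]  (obs o_5=3)
backtrack: best end state = 4; path = [4, 4, 4, 4, 4, 4]

path = [4, 4, 4, 4, 4, 4]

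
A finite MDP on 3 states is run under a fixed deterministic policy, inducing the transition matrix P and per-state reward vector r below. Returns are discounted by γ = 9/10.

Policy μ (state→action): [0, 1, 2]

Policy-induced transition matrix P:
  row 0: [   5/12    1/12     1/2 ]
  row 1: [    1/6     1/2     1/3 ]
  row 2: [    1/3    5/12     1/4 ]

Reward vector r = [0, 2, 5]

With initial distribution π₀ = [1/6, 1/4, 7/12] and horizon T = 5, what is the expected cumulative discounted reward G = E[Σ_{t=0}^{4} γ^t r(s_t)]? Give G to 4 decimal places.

t=0: π = [0.1667, 0.2500, 0.5833], E[r] = 3.4167, γ^t·E[r] = 3.416667, running G = 3.416667
t=1: π = [0.3056, 0.3819, 0.3125], E[r] = 2.3264, γ^t·E[r] = 2.093750, running G = 5.510417
t=2: π = [0.2951, 0.3466, 0.3582], E[r] = 2.4844, γ^t·E[r] = 2.012344, running G = 7.522760
t=3: π = [0.3002, 0.3472, 0.3527], E[r] = 2.4577, γ^t·E[r] = 1.791668, running G = 9.314428
t=4: π = [0.3005, 0.3455, 0.3540], E[r] = 2.4609, γ^t·E[r] = 1.614624, running G = 10.929052

G = 10.9291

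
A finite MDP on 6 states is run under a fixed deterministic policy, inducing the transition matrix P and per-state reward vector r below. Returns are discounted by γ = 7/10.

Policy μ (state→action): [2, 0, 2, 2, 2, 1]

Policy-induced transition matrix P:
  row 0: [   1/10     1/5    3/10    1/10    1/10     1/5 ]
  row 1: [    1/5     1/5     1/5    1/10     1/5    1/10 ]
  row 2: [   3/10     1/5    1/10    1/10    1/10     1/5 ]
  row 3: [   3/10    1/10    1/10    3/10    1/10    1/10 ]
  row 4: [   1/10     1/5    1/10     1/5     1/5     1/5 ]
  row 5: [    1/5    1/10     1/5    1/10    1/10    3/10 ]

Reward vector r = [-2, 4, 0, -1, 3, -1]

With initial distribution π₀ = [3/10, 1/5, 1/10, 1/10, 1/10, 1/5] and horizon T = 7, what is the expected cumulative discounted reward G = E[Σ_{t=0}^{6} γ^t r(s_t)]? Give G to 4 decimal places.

t=0: π = [0.3000, 0.2000, 0.1000, 0.1000, 0.1000, 0.2000], E[r] = 0.2000, γ^t·E[r] = 0.200000, running G = 0.200000
t=1: π = [0.1800, 0.1700, 0.2000, 0.1300, 0.1300, 0.1900], E[r] = 0.3900, γ^t·E[r] = 0.273000, running G = 0.473000
t=2: π = [0.2020, 0.1680, 0.1720, 0.1390, 0.1300, 0.1890], E[r] = 0.3300, γ^t·E[r] = 0.161700, running G = 0.634700
t=3: π = [0.1979, 0.1672, 0.1761, 0.1408, 0.1298, 0.1882], E[r] = 0.3334, γ^t·E[r] = 0.114356, running G = 0.749056
t=4: π = [0.1989, 0.1671, 0.1751, 0.1411, 0.1297, 0.1880], E[r] = 0.3305, γ^t·E[r] = 0.079353, running G = 0.828409
t=5: π = [0.1988, 0.1671, 0.1753, 0.1412, 0.1297, 0.1880], E[r] = 0.3307, γ^t·E[r] = 0.055576, running G = 0.883985
t=6: π = [0.1988, 0.1671, 0.1753, 0.1412, 0.1297, 0.1880], E[r] = 0.3306, γ^t·E[r] = 0.038891, running G = 0.922877

G = 0.9229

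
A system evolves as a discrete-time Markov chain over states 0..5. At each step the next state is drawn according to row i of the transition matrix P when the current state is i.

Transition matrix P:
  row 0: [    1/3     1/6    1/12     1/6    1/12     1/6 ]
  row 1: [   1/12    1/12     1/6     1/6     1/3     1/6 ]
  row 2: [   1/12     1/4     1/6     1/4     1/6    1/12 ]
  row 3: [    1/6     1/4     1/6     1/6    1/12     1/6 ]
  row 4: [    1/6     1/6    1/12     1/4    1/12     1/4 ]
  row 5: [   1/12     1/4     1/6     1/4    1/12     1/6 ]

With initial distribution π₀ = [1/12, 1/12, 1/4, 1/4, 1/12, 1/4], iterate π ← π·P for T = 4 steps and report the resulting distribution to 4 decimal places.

t=0: π = [0.0833, 0.0833, 0.2500, 0.2500, 0.0833, 0.2500]
t=1: π = [0.1319, 0.2222, 0.1528, 0.2153, 0.1250, 0.1528]
t=2: π = [0.1447, 0.1916, 0.1453, 0.2025, 0.1516, 0.1644]
t=3: π = [0.1490, 0.1934, 0.1420, 0.2051, 0.1433, 0.1672]
t=4: π = [0.1496, 0.1934, 0.1423, 0.2044, 0.1435, 0.1668]

π = [0.1496, 0.1934, 0.1423, 0.2044, 0.1435, 0.1668]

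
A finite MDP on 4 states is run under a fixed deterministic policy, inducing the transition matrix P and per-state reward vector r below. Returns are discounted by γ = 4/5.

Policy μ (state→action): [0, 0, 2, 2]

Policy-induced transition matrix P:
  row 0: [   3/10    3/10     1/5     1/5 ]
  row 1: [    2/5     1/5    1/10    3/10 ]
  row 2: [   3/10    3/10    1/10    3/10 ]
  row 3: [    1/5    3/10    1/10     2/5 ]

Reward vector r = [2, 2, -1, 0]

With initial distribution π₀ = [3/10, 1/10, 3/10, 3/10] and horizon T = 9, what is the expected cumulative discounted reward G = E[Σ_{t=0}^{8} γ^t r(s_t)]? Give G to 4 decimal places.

t=0: π = [0.3000, 0.1000, 0.3000, 0.3000], E[r] = 0.5000, γ^t·E[r] = 0.500000, running G = 0.500000
t=1: π = [0.2800, 0.2900, 0.1300, 0.3000], E[r] = 1.0100, γ^t·E[r] = 0.808000, running G = 1.308000
t=2: π = [0.2990, 0.2710, 0.1280, 0.3020], E[r] = 1.0120, γ^t·E[r] = 0.647680, running G = 1.955680
t=3: π = [0.2969, 0.2729, 0.1299, 0.3003], E[r] = 1.0097, γ^t·E[r] = 0.516966, running G = 2.472646
t=4: π = [0.2973, 0.2727, 0.1297, 0.3003], E[r] = 1.0103, γ^t·E[r] = 0.413798, running G = 2.886445
t=5: π = [0.2972, 0.2727, 0.1297, 0.3003], E[r] = 1.0102, γ^t·E[r] = 0.331024, running G = 3.217469
t=6: π = [0.2972, 0.2727, 0.1297, 0.3003], E[r] = 1.0102, γ^t·E[r] = 0.264822, running G = 3.482291
t=7: π = [0.2972, 0.2727, 0.1297, 0.3003], E[r] = 1.0102, γ^t·E[r] = 0.211857, running G = 3.694148
t=8: π = [0.2972, 0.2727, 0.1297, 0.3003], E[r] = 1.0102, γ^t·E[r] = 0.169486, running G = 3.863634

G = 3.8636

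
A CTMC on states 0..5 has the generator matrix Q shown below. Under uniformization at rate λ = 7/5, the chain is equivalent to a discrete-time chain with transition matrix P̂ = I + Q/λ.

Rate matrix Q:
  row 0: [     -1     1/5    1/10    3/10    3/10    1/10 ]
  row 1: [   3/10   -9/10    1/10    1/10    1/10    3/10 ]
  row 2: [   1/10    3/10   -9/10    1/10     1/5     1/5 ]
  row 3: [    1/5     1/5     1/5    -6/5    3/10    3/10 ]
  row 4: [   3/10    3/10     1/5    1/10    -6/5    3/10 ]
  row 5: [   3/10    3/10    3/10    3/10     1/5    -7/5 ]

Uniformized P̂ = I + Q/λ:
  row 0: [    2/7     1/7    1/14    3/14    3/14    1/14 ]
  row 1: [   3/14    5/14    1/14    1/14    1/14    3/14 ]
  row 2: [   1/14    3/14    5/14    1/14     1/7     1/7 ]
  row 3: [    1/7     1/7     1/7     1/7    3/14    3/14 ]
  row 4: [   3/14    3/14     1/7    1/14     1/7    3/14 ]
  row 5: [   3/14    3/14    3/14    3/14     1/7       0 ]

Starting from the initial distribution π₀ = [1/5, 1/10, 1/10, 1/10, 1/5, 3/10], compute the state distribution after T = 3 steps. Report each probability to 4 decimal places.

t=0: π = [0.2000, 0.1000, 0.1000, 0.1000, 0.2000, 0.3000]
t=1: π = [0.2071, 0.2071, 0.1643, 0.1500, 0.1571, 0.1143]
t=2: π = [0.1949, 0.2184, 0.1566, 0.1281, 0.1536, 0.1485]
t=3: π = [0.1967, 0.2224, 0.1575, 0.1296, 0.1503, 0.1434]

π = [0.1967, 0.2224, 0.1575, 0.1296, 0.1503, 0.1434]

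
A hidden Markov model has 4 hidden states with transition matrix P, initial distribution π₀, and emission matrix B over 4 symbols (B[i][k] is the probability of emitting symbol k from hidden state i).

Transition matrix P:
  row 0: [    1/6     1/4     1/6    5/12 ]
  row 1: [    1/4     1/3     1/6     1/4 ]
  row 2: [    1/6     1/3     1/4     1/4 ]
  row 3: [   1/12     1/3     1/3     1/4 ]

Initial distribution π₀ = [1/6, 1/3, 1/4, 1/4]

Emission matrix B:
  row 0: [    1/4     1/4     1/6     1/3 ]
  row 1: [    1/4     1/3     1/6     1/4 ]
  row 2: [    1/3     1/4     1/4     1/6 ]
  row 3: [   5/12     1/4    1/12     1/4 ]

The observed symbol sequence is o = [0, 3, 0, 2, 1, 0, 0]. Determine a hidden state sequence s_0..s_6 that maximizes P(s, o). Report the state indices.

t=0: δ = [4.167e-02, 8.333e-02, 8.333e-02, 1.042e-01]  (obs o_0=0)
t=1: δ = [6.944e-03, 8.681e-03, 5.787e-03, 6.510e-03]  ψ = [1, 3, 3, 3]  (obs o_1=3)
t=2: δ = [5.425e-04, 7.234e-04, 7.234e-04, 1.206e-03]  ψ = [1, 1, 3, 0]  (obs o_2=0)
t=3: δ = [3.014e-05, 6.698e-05, 1.005e-04, 2.512e-05]  ψ = [1, 3, 3, 3]  (obs o_3=2)
t=4: δ = [4.186e-06, 1.116e-05, 6.279e-06, 6.279e-06]  ψ = [1, 2, 2, 2]  (obs o_4=1)
t=5: δ = [6.977e-07, 9.303e-07, 6.977e-07, 1.163e-06]  ψ = [1, 1, 3, 1]  (obs o_5=0)
t=6: δ = [5.814e-08, 9.690e-08, 1.292e-07, 1.211e-07]  ψ = [1, 3, 3, 0]  (obs o_6=0)
backtrack: best end state = 2; path = [1, 0, 3, 2, 1, 3, 2]

path = [1, 0, 3, 2, 1, 3, 2]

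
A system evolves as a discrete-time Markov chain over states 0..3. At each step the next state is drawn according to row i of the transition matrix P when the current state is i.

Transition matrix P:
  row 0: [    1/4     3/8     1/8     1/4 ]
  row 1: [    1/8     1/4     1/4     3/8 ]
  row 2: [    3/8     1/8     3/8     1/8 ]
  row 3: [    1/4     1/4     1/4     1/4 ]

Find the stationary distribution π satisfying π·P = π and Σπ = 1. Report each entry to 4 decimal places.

Balance equations π_j = Σ_i π_i·P[i][j]:
  π_0 = 1/4·π_0 + 1/8·π_1 + 3/8·π_2 + 1/4·π_3
  π_1 = 3/8·π_0 + 1/4·π_1 + 1/8·π_2 + 1/4·π_3
  π_2 = 1/8·π_0 + 1/4·π_1 + 3/8·π_2 + 1/4·π_3
  normalize: π_0 + π_1 + π_2 + π_3 = 1
Solving the linear system gives exactly π = [1/4, 1/4, 1/4, 1/4].

π = [0.2500, 0.2500, 0.2500, 0.2500]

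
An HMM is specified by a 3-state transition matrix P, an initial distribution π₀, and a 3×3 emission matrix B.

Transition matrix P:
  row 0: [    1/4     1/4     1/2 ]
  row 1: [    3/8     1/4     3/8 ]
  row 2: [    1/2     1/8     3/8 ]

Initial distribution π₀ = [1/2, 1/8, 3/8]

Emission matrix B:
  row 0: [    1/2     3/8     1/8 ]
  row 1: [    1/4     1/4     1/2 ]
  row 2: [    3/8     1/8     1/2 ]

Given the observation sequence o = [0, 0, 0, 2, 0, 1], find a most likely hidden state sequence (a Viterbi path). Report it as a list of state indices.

path = [0, 2, 0, 2, 2, 0]

t=0: δ = [2.500e-01, 3.125e-02, 1.406e-01]  (obs o_0=0)
t=1: δ = [3.516e-02, 1.562e-02, 4.688e-02]  ψ = [2, 0, 0]  (obs o_1=0)
t=2: δ = [1.172e-02, 2.197e-03, 6.592e-03]  ψ = [2, 0, 0]  (obs o_2=0)
t=3: δ = [4.120e-04, 1.465e-03, 2.930e-03]  ψ = [2, 0, 0]  (obs o_3=2)
t=4: δ = [7.324e-04, 9.155e-05, 4.120e-04]  ψ = [2, 1, 2]  (obs o_4=0)
t=5: δ = [7.725e-05, 4.578e-05, 4.578e-05]  ψ = [2, 0, 0]  (obs o_5=1)
backtrack: best end state = 0; path = [0, 2, 0, 2, 2, 0]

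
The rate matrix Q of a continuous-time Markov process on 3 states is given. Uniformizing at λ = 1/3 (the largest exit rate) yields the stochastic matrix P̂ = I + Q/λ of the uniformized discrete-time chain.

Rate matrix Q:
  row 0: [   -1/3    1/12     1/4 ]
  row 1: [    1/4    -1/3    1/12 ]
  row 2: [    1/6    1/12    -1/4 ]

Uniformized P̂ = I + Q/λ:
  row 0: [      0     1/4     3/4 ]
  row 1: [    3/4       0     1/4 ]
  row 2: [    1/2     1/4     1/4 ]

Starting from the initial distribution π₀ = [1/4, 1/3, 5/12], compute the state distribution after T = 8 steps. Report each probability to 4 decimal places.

t=0: π = [0.2500, 0.3333, 0.4167]
t=1: π = [0.4583, 0.1667, 0.3750]
t=2: π = [0.3125, 0.2083, 0.4792]
t=3: π = [0.3958, 0.1979, 0.4063]
t=4: π = [0.3516, 0.2005, 0.4479]
t=5: π = [0.3743, 0.1999, 0.4258]
t=6: π = [0.3628, 0.2000, 0.4372]
t=7: π = [0.3686, 0.2000, 0.4314]
t=8: π = [0.3657, 0.2000, 0.4343]

π = [0.3657, 0.2000, 0.4343]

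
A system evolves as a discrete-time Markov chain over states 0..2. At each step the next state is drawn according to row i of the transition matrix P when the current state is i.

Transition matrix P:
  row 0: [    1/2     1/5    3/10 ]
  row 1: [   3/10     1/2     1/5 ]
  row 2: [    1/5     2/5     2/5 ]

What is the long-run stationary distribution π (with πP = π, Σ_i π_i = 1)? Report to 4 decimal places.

π = [0.3385, 0.3692, 0.2923]

Balance equations π_j = Σ_i π_i·P[i][j]:
  π_0 = 1/2·π_0 + 3/10·π_1 + 1/5·π_2
  π_1 = 1/5·π_0 + 1/2·π_1 + 2/5·π_2
  normalize: π_0 + π_1 + π_2 = 1
Solving the linear system gives exactly π = [22/65, 24/65, 19/65].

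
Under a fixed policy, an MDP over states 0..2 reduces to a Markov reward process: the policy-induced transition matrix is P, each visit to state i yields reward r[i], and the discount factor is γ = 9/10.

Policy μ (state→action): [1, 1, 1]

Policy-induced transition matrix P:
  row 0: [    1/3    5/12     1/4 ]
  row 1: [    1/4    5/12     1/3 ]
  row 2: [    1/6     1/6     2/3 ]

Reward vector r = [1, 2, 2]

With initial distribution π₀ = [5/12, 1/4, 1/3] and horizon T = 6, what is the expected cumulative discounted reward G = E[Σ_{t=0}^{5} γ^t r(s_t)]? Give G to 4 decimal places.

t=0: π = [0.4167, 0.2500, 0.3333], E[r] = 1.5833, γ^t·E[r] = 1.583333, running G = 1.583333
t=1: π = [0.2569, 0.3333, 0.4097], E[r] = 1.7431, γ^t·E[r] = 1.568750, running G = 3.152083
t=2: π = [0.2373, 0.3142, 0.4485], E[r] = 1.7627, γ^t·E[r] = 1.427813, running G = 4.579896
t=3: π = [0.2324, 0.3045, 0.4631], E[r] = 1.7676, γ^t·E[r] = 1.288582, running G = 5.868478
t=4: π = [0.2308, 0.3009, 0.4683], E[r] = 1.7692, γ^t·E[r] = 1.160786, running G = 7.029264
t=5: π = [0.2302, 0.2996, 0.4702], E[r] = 1.7698, γ^t·E[r] = 1.045046, running G = 8.074311

G = 8.0743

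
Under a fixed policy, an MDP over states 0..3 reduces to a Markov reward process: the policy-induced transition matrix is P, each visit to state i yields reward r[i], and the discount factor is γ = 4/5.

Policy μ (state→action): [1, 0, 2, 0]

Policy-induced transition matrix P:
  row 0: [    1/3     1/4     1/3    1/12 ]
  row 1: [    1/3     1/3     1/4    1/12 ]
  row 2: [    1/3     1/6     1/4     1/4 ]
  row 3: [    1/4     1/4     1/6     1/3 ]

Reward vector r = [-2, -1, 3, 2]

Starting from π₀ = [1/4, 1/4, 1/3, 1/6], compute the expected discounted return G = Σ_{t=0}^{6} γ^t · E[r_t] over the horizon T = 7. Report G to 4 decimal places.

G = 1.2995

t=0: π = [0.2500, 0.2500, 0.3333, 0.1667], E[r] = 0.5833, γ^t·E[r] = 0.583333, running G = 0.583333
t=1: π = [0.3194, 0.2431, 0.2569, 0.1806], E[r] = 0.2500, γ^t·E[r] = 0.200000, running G = 0.783333
t=2: π = [0.3183, 0.2488, 0.2616, 0.1713], E[r] = 0.2419, γ^t·E[r] = 0.154815, running G = 0.938148
t=3: π = [0.3191, 0.2489, 0.2622, 0.1698], E[r] = 0.2392, γ^t·E[r] = 0.122469, running G = 1.060617
t=4: π = [0.3192, 0.2489, 0.2624, 0.1695], E[r] = 0.2390, γ^t·E[r] = 0.097903, running G = 1.158520
t=5: π = [0.3192, 0.2489, 0.2625, 0.1694], E[r] = 0.2390, γ^t·E[r] = 0.078323, running G = 1.236843
t=6: π = [0.3192, 0.2489, 0.2625, 0.1694], E[r] = 0.2390, γ^t·E[r] = 0.062660, running G = 1.299504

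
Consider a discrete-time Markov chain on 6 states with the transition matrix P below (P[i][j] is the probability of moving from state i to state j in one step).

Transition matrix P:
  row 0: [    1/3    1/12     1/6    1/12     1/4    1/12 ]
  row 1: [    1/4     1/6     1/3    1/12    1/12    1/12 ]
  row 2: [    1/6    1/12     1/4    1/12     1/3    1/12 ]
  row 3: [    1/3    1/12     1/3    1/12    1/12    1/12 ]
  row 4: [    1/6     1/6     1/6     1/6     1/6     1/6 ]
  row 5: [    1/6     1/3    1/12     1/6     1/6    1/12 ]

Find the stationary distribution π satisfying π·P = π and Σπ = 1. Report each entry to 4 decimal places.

π = [0.2354, 0.1366, 0.2173, 0.1085, 0.2021, 0.1002]

Balance equations π_j = Σ_i π_i·P[i][j]:
  π_0 = 1/3·π_0 + 1/4·π_1 + 1/6·π_2 + 1/3·π_3 + 1/6·π_4 + 1/6·π_5
  π_1 = 1/12·π_0 + 1/6·π_1 + 1/12·π_2 + 1/12·π_3 + 1/6·π_4 + 1/3·π_5
  π_2 = 1/6·π_0 + 1/3·π_1 + 1/4·π_2 + 1/3·π_3 + 1/6·π_4 + 1/12·π_5
  π_3 = 1/12·π_0 + 1/12·π_1 + 1/12·π_2 + 1/12·π_3 + 1/6·π_4 + 1/6·π_5
  π_4 = 1/4·π_0 + 1/12·π_1 + 1/3·π_2 + 1/12·π_3 + 1/6·π_4 + 1/6·π_5
  normalize: π_0 + π_1 + π_2 + π_3 + π_4 + π_5 = 1
Solving the linear system gives exactly π = [27603/117278, 8010/58639, 12741/58639, 12727/117278, 11849/58639, 5874/58639].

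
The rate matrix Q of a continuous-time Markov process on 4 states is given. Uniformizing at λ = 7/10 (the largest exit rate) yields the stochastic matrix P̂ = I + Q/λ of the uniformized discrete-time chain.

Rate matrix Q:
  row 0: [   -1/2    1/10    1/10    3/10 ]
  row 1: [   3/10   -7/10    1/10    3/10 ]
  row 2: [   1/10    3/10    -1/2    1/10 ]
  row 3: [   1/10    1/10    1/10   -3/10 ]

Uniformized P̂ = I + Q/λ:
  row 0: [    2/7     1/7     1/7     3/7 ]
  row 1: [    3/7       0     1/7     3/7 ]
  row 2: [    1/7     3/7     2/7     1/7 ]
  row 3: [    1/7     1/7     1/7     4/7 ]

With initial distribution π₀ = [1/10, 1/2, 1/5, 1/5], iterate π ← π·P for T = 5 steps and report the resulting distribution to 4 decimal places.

t=0: π = [0.1000, 0.5000, 0.2000, 0.2000]
t=1: π = [0.3000, 0.1286, 0.1714, 0.4000]
t=2: π = [0.2224, 0.1735, 0.1673, 0.4367]
t=3: π = [0.2242, 0.1659, 0.1668, 0.4431]
t=4: π = [0.2223, 0.1668, 0.1667, 0.4442]
t=5: π = [0.2223, 0.1667, 0.1667, 0.4444]

π = [0.2223, 0.1667, 0.1667, 0.4444]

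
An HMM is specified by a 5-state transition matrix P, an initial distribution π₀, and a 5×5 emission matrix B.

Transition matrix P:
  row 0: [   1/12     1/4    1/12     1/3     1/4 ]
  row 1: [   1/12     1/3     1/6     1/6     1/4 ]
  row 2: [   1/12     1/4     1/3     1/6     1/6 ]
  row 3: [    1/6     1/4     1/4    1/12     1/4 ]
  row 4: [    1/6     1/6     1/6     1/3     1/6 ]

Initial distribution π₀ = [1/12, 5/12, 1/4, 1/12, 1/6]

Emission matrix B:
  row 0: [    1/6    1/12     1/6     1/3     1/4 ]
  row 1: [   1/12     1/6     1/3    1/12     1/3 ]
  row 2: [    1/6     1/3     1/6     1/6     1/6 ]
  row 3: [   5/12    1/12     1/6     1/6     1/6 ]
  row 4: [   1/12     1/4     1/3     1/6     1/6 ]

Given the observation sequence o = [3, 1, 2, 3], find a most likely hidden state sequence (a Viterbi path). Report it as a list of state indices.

path = [2, 2, 1, 4]

t=0: δ = [2.778e-02, 3.472e-02, 4.167e-02, 1.389e-02, 2.778e-02]  (obs o_0=3)
t=1: δ = [3.858e-04, 1.929e-03, 4.630e-03, 7.716e-04, 2.170e-03]  ψ = [4, 1, 2, 0, 1]  (obs o_1=1)
t=2: δ = [6.430e-05, 3.858e-04, 2.572e-04, 1.286e-04, 2.572e-04]  ψ = [2, 2, 2, 2, 2]  (obs o_2=2)
t=3: δ = [1.429e-05, 1.072e-05, 1.429e-05, 1.429e-05, 1.608e-05]  ψ = [4, 1, 2, 4, 1]  (obs o_3=3)
backtrack: best end state = 4; path = [2, 2, 1, 4]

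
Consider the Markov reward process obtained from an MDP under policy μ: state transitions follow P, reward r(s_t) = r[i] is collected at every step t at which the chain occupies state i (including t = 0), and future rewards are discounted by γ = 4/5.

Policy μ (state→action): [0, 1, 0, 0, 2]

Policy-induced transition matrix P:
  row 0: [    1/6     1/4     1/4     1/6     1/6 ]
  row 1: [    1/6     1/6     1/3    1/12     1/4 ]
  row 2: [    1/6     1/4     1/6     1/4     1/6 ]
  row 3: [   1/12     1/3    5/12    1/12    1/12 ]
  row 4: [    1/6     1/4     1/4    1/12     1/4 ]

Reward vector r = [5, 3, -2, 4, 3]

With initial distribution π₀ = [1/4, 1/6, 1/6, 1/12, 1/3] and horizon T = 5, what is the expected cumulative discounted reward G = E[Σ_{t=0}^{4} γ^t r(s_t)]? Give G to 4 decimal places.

t=0: π = [0.2500, 0.1667, 0.1667, 0.0833, 0.3333], E[r] = 2.7500, γ^t·E[r] = 2.750000, running G = 2.750000
t=1: π = [0.1597, 0.2431, 0.2639, 0.1319, 0.2014], E[r] = 2.1319, γ^t·E[r] = 1.705556, running G = 4.455556
t=2: π = [0.1557, 0.2407, 0.2703, 0.1406, 0.1927], E[r] = 2.1007, γ^t·E[r] = 1.344444, running G = 5.800000
t=3: π = [0.1549, 0.2417, 0.2710, 0.1413, 0.1911], E[r] = 2.0964, γ^t·E[r] = 1.073333, running G = 6.873333
t=4: π = [0.1549, 0.2416, 0.2711, 0.1414, 0.1909], E[r] = 2.0956, γ^t·E[r] = 0.858362, running G = 7.731695

G = 7.7317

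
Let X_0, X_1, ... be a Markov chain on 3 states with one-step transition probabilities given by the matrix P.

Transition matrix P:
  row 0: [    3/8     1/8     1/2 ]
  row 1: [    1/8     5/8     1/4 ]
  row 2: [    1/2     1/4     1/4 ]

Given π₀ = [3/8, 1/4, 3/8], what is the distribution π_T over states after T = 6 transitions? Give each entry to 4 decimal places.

π = [0.3338, 0.3326, 0.3336]

t=0: π = [0.3750, 0.2500, 0.3750]
t=1: π = [0.3594, 0.2969, 0.3438]
t=2: π = [0.3438, 0.3164, 0.3398]
t=3: π = [0.3384, 0.3257, 0.3359]
t=4: π = [0.3356, 0.3298, 0.3346]
t=5: π = [0.3344, 0.3317, 0.3339]
t=6: π = [0.3338, 0.3326, 0.3336]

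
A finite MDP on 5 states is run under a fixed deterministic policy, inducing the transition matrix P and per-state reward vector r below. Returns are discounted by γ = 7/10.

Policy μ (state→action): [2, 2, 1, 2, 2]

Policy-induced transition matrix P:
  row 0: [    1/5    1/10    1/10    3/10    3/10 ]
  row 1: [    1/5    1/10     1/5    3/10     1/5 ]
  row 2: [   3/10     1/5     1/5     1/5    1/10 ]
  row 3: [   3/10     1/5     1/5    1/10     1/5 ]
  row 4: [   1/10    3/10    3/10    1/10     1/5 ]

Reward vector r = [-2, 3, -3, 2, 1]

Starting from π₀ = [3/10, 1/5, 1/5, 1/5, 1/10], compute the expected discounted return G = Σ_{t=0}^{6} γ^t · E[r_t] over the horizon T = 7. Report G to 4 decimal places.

G = 0.1400

t=0: π = [0.3000, 0.2000, 0.2000, 0.2000, 0.1000], E[r] = -0.1000, γ^t·E[r] = -0.100000, running G = -0.100000
t=1: π = [0.2300, 0.1600, 0.1800, 0.2200, 0.2100], E[r] = 0.1300, γ^t·E[r] = 0.091000, running G = -0.009000
t=2: π = [0.2190, 0.1820, 0.1980, 0.1960, 0.2050], E[r] = 0.1110, γ^t·E[r] = 0.054390, running G = 0.045390
t=3: π = [0.2189, 0.1804, 0.1986, 0.2000, 0.2021], E[r] = 0.1097, γ^t·E[r] = 0.037627, running G = 0.083017
t=4: π = [0.2197, 0.1803, 0.1983, 0.1997, 0.2020], E[r] = 0.1081, γ^t·E[r] = 0.025943, running G = 0.108960
t=5: π = [0.2196, 0.1802, 0.1982, 0.1998, 0.2021], E[r] = 0.1085, γ^t·E[r] = 0.018233, running G = 0.127193
t=6: π = [0.2196, 0.1802, 0.1983, 0.1998, 0.2021], E[r] = 0.1085, γ^t·E[r] = 0.012760, running G = 0.139953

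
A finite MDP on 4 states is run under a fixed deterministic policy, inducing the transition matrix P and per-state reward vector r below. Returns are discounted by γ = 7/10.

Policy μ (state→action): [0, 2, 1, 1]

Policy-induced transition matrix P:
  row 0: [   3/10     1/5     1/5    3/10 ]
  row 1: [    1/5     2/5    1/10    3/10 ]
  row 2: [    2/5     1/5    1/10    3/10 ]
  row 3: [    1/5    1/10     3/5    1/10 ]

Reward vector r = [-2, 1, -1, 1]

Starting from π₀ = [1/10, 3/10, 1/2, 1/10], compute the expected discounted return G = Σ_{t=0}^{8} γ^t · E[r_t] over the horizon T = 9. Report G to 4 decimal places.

G = -0.9800

t=0: π = [0.1000, 0.3000, 0.5000, 0.1000], E[r] = -0.3000, γ^t·E[r] = -0.300000, running G = -0.300000
t=1: π = [0.3100, 0.2500, 0.1600, 0.2800], E[r] = -0.2500, γ^t·E[r] = -0.175000, running G = -0.475000
t=2: π = [0.2630, 0.2220, 0.2710, 0.2440], E[r] = -0.3310, γ^t·E[r] = -0.162190, running G = -0.637190
t=3: π = [0.2805, 0.2200, 0.2483, 0.2512], E[r] = -0.3381, γ^t·E[r] = -0.115968, running G = -0.753158
t=4: π = [0.2777, 0.2189, 0.2537, 0.2498], E[r] = -0.3404, γ^t·E[r] = -0.081737, running G = -0.834896
t=5: π = [0.2785, 0.2188, 0.2527, 0.2500], E[r] = -0.3408, γ^t·E[r] = -0.057279, running G = -0.892175
t=6: π = [0.2784, 0.2188, 0.2529, 0.2500], E[r] = -0.3409, γ^t·E[r] = -0.040105, running G = -0.932280
t=7: π = [0.2784, 0.2188, 0.2528, 0.2500], E[r] = -0.3409, γ^t·E[r] = -0.028075, running G = -0.960355
t=8: π = [0.2784, 0.2188, 0.2528, 0.2500], E[r] = -0.3409, γ^t·E[r] = -0.019653, running G = -0.980008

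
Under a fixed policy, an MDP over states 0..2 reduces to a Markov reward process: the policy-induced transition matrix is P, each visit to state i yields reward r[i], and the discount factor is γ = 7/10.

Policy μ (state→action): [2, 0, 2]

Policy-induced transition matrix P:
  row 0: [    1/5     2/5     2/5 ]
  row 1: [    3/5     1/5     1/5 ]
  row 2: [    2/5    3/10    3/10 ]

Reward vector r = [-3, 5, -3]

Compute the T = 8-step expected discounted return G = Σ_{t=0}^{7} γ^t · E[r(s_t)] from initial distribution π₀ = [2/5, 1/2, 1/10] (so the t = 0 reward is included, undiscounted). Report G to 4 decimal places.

G = -0.2348

t=0: π = [0.4000, 0.5000, 0.1000], E[r] = 1.0000, γ^t·E[r] = 1.000000, running G = 1.000000
t=1: π = [0.4200, 0.2900, 0.2900], E[r] = -0.6800, γ^t·E[r] = -0.476000, running G = 0.524000
t=2: π = [0.3740, 0.3130, 0.3130], E[r] = -0.4960, γ^t·E[r] = -0.243040, running G = 0.280960
t=3: π = [0.3878, 0.3061, 0.3061], E[r] = -0.5512, γ^t·E[r] = -0.189062, running G = 0.091898
t=4: π = [0.3837, 0.3082, 0.3082], E[r] = -0.5346, γ^t·E[r] = -0.128367, running G = -0.036469
t=5: π = [0.3849, 0.3075, 0.3075], E[r] = -0.5396, γ^t·E[r] = -0.090692, running G = -0.127161
t=6: π = [0.3845, 0.3077, 0.3077], E[r] = -0.5381, γ^t·E[r] = -0.063309, running G = -0.190470
t=7: π = [0.3846, 0.3077, 0.3077], E[r] = -0.5386, γ^t·E[r] = -0.044353, running G = -0.234823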